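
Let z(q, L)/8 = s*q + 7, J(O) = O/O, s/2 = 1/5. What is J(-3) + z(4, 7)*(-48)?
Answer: -16507/5 ≈ -3301.4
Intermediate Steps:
s = ⅖ (s = 2/5 = 2*(⅕) = ⅖ ≈ 0.40000)
J(O) = 1
z(q, L) = 56 + 16*q/5 (z(q, L) = 8*(2*q/5 + 7) = 8*(7 + 2*q/5) = 56 + 16*q/5)
J(-3) + z(4, 7)*(-48) = 1 + (56 + (16/5)*4)*(-48) = 1 + (56 + 64/5)*(-48) = 1 + (344/5)*(-48) = 1 - 16512/5 = -16507/5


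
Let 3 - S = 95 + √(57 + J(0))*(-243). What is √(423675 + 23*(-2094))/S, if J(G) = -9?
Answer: 23*√375513/706472 + 729*√125171/706472 ≈ 0.38503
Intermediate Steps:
S = -92 + 972*√3 (S = 3 - (95 + √(57 - 9)*(-243)) = 3 - (95 + √48*(-243)) = 3 - (95 + (4*√3)*(-243)) = 3 - (95 - 972*√3) = 3 + (-95 + 972*√3) = -92 + 972*√3 ≈ 1591.6)
√(423675 + 23*(-2094))/S = √(423675 + 23*(-2094))/(-92 + 972*√3) = √(423675 - 48162)/(-92 + 972*√3) = √375513/(-92 + 972*√3)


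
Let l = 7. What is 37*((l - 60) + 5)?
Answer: -1776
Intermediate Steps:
37*((l - 60) + 5) = 37*((7 - 60) + 5) = 37*(-53 + 5) = 37*(-48) = -1776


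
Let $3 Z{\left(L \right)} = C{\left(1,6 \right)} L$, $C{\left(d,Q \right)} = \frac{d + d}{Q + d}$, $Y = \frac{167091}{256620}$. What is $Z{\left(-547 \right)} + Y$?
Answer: $- \frac{13201589}{256620} \approx -51.444$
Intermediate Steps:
$Y = \frac{55697}{85540}$ ($Y = 167091 \cdot \frac{1}{256620} = \frac{55697}{85540} \approx 0.65112$)
$C{\left(d,Q \right)} = \frac{2 d}{Q + d}$
$Z{\left(L \right)} = \frac{2 L}{21}$ ($Z{\left(L \right)} = \frac{2 \cdot 1 \frac{1}{6 + 1} L}{3} = \frac{2 \cdot 1 \cdot \frac{1}{7} L}{3} = \frac{\frac{2}{7} L}{3} = \frac{2 L}{21}$)
$Z{\left(-547 \right)} + Y = \frac{2}{21} \left(-547\right) + \frac{55697}{85540} = - \frac{1094}{21} + \frac{55697}{85540} = - \frac{13201589}{256620}$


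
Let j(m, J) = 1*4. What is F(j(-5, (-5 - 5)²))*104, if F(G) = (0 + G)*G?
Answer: 1664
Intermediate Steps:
j(m, J) = 4
F(G) = G² (F(G) = G*G = G²)
F(j(-5, (-5 - 5)²))*104 = 4²*104 = 16*104 = 1664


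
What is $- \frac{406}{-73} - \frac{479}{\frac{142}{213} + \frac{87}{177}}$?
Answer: $- \frac{6105929}{14965} \approx -408.01$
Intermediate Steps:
$- \frac{406}{-73} - \frac{479}{\frac{142}{213} + \frac{87}{177}} = \left(-406\right) \left(- \frac{1}{73}\right) - \frac{479}{142 \cdot \frac{1}{213} + 87 \cdot \frac{1}{177}} = \frac{406}{73} - \frac{479}{\frac{2}{3} + \frac{29}{59}} = \frac{406}{73} - \frac{479}{\frac{205}{177}} = \frac{406}{73} - \frac{84783}{205} = - \frac{6105929}{14965}$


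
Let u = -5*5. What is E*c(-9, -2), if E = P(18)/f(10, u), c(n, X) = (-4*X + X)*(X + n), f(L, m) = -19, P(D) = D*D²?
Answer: 384912/19 ≈ 20259.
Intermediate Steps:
u = -25
P(D) = D³
c(n, X) = -3*X*(X + n) (c(n, X) = (-3*X)*(X + n) = -3*X*(X + n))
E = -5832/19 (E = 18³/(-19) = 5832*(-1/19) = -5832/19 ≈ -306.95)
E*c(-9, -2) = -(-17496)*(-2)*(-2 - 9)/19 = -(-17496)*(-2)*(-11)/19 = -5832/19*(-66) = 384912/19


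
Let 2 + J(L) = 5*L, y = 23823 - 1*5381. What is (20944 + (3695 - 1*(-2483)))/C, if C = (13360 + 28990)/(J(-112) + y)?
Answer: 48494136/4235 ≈ 11451.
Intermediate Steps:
y = 18442 (y = 23823 - 5381 = 18442)
J(L) = -2 + 5*L
C = 4235/1788 (C = (13360 + 28990)/((-2 + 5*(-112)) + 18442) = 42350/((-2 - 560) + 18442) = 42350/(-562 + 18442) = 42350/17880 = 42350*(1/17880) = 4235/1788 ≈ 2.3686)
(20944 + (3695 - 1*(-2483)))/C = (20944 + (3695 - 1*(-2483)))/(4235/1788) = (20944 + (3695 + 2483))*(1788/4235) = (20944 + 6178)*(1788/4235) = 27122*(1788/4235) = 48494136/4235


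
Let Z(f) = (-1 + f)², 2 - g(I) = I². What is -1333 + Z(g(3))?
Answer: -1269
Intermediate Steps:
g(I) = 2 - I²
-1333 + Z(g(3)) = -1333 + (-1 + (2 - 1*3²))² = -1333 + (-1 + (2 - 1*9))² = -1333 + (-1 + (2 - 9))² = -1333 + (-1 - 7)² = -1333 + (-8)² = -1333 + 64 = -1269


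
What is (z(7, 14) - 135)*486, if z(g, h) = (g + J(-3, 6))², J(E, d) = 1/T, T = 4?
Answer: -320517/8 ≈ -40065.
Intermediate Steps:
J(E, d) = ¼ (J(E, d) = 1/4 = ¼)
z(g, h) = (¼ + g)² (z(g, h) = (g + ¼)² = (¼ + g)²)
(z(7, 14) - 135)*486 = ((1 + 4*7)²/16 - 135)*486 = ((1 + 28)²/16 - 135)*486 = ((1/16)*29² - 135)*486 = ((1/16)*841 - 135)*486 = (841/16 - 135)*486 = -1319/16*486 = -320517/8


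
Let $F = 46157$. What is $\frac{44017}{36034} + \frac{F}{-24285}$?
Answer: $- \frac{594268493}{875085690} \approx -0.6791$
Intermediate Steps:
$\frac{44017}{36034} + \frac{F}{-24285} = \frac{44017}{36034} + \frac{46157}{-24285} = 44017 \cdot \frac{1}{36034} + 46157 \left(- \frac{1}{24285}\right) = \frac{44017}{36034} - \frac{46157}{24285} = - \frac{594268493}{875085690}$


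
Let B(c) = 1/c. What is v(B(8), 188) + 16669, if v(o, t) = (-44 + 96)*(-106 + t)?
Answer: 20933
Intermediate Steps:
v(o, t) = -5512 + 52*t (v(o, t) = 52*(-106 + t) = -5512 + 52*t)
v(B(8), 188) + 16669 = (-5512 + 52*188) + 16669 = (-5512 + 9776) + 16669 = 4264 + 16669 = 20933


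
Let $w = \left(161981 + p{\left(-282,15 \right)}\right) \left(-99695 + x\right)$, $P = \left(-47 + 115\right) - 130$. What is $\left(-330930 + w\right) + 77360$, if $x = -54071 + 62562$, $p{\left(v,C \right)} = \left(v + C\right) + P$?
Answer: $-14743562578$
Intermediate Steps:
$P = -62$ ($P = 68 - 130 = -62$)
$p{\left(v,C \right)} = -62 + C + v$ ($p{\left(v,C \right)} = \left(v + C\right) - 62 = \left(C + v\right) - 62 = -62 + C + v$)
$x = 8491$
$w = -14743309008$ ($w = \left(161981 - 329\right) \left(-99695 + 8491\right) = \left(161981 - 329\right) \left(-91204\right) = 161652 \left(-91204\right) = -14743309008$)
$\left(-330930 + w\right) + 77360 = \left(-330930 - 14743309008\right) + 77360 = -14743639938 + 77360 = -14743562578$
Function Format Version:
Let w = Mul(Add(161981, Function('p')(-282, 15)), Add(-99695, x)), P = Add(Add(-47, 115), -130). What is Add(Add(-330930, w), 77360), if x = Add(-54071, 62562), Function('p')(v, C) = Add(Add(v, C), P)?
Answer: -14743562578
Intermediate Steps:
P = -62 (P = Add(68, -130) = -62)
Function('p')(v, C) = Add(-62, C, v) (Function('p')(v, C) = Add(Add(v, C), -62) = Add(Add(C, v), -62) = Add(-62, C, v))
x = 8491
w = -14743309008 (w = Mul(Add(161981, Add(-62, 15, -282)), Add(-99695, 8491)) = Mul(Add(161981, -329), -91204) = Mul(161652, -91204) = -14743309008)
Add(Add(-330930, w), 77360) = Add(Add(-330930, -14743309008), 77360) = Add(-14743639938, 77360) = -14743562578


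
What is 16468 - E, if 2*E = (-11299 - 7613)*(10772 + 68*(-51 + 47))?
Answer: 99304468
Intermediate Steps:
E = -99288000 (E = ((-11299 - 7613)*(10772 + 68*(-51 + 47)))/2 = (-18912*(10772 + 68*(-4)))/2 = (-18912*(10772 - 272))/2 = (-18912*10500)/2 = (1/2)*(-198576000) = -99288000)
16468 - E = 16468 - 1*(-99288000) = 16468 + 99288000 = 99304468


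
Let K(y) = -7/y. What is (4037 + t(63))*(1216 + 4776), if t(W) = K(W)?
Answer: 217701344/9 ≈ 2.4189e+7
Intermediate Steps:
t(W) = -7/W
(4037 + t(63))*(1216 + 4776) = (4037 - 7/63)*(1216 + 4776) = (4037 - 7*1/63)*5992 = (4037 - ⅑)*5992 = (36332/9)*5992 = 217701344/9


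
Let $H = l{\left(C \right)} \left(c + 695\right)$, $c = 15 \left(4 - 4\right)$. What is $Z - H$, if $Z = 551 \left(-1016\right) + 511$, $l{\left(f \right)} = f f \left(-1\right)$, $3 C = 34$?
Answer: $- \frac{4230325}{9} \approx -4.7004 \cdot 10^{5}$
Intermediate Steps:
$C = \frac{34}{3}$ ($C = \frac{1}{3} \cdot 34 = \frac{34}{3} \approx 11.333$)
$c = 0$ ($c = 15 \cdot 0 = 0$)
$l{\left(f \right)} = - f^{2}$ ($l{\left(f \right)} = f^{2} \left(-1\right) = - f^{2}$)
$H = - \frac{803420}{9}$ ($H = - \left(\frac{34}{3}\right)^{2} \left(0 + 695\right) = \left(-1\right) \frac{1156}{9} \cdot 695 = \left(- \frac{1156}{9}\right) 695 = - \frac{803420}{9} \approx -89269.0$)
$Z = -559305$ ($Z = -559816 + 511 = -559305$)
$Z - H = -559305 - - \frac{803420}{9} = -559305 + \frac{803420}{9} = - \frac{4230325}{9}$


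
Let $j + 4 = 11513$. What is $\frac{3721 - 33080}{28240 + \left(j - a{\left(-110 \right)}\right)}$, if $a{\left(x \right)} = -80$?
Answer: $- \frac{29359}{39829} \approx -0.73713$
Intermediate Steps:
$j = 11509$ ($j = -4 + 11513 = 11509$)
$\frac{3721 - 33080}{28240 + \left(j - a{\left(-110 \right)}\right)} = \frac{3721 - 33080}{28240 + \left(11509 - -80\right)} = - \frac{29359}{28240 + \left(11509 + 80\right)} = - \frac{29359}{28240 + 11589} = - \frac{29359}{39829}$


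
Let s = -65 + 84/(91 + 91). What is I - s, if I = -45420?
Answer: -589621/13 ≈ -45355.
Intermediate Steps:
s = -839/13 (s = -65 + 84/182 = -65 + (1/182)*84 = -65 + 6/13 = -839/13 ≈ -64.538)
I - s = -45420 - 1*(-839/13) = -45420 + 839/13 = -589621/13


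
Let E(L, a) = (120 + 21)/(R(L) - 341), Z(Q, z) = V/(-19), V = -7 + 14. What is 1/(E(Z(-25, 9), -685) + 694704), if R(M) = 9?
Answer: 332/230641587 ≈ 1.4395e-6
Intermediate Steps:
V = 7
Z(Q, z) = -7/19 (Z(Q, z) = 7/(-19) = 7*(-1/19) = -7/19)
E(L, a) = -141/332 (E(L, a) = (120 + 21)/(9 - 341) = 141/(-332) = 141*(-1/332) = -141/332)
1/(E(Z(-25, 9), -685) + 694704) = 1/(-141/332 + 694704) = 1/(230641587/332) = 332/230641587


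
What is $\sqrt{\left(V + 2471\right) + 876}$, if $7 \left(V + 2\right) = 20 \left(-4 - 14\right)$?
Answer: $\frac{\sqrt{161385}}{7} \approx 57.39$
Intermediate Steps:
$V = - \frac{374}{7}$ ($V = -2 + \frac{20 \left(-4 - 14\right)}{7} = -2 + \frac{20 \left(-18\right)}{7} = -2 + \frac{1}{7} \left(-360\right) = -2 - \frac{360}{7} = - \frac{374}{7} \approx -53.429$)
$\sqrt{\left(V + 2471\right) + 876} = \sqrt{\left(- \frac{374}{7} + 2471\right) + 876} = \sqrt{\frac{16923}{7} + 876} = \sqrt{\frac{23055}{7}} = \frac{\sqrt{161385}}{7}$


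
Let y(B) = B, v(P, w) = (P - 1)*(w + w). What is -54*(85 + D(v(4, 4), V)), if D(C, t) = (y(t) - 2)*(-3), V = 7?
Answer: -3780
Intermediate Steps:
v(P, w) = 2*w*(-1 + P) (v(P, w) = (-1 + P)*(2*w) = 2*w*(-1 + P))
D(C, t) = 6 - 3*t (D(C, t) = (t - 2)*(-3) = (-2 + t)*(-3) = 6 - 3*t)
-54*(85 + D(v(4, 4), V)) = -54*(85 + (6 - 3*7)) = -54*(85 + (6 - 21)) = -54*(85 - 15) = -54*70 = -3780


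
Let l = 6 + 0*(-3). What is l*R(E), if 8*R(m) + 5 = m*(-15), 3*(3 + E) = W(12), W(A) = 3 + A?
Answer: -105/4 ≈ -26.250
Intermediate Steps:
E = 2 (E = -3 + (3 + 12)/3 = -3 + (1/3)*15 = -3 + 5 = 2)
R(m) = -5/8 - 15*m/8 (R(m) = -5/8 + (m*(-15))/8 = -5/8 + (-15*m)/8 = -5/8 - 15*m/8)
l = 6 (l = 6 + 0 = 6)
l*R(E) = 6*(-5/8 - 15/8*2) = 6*(-5/8 - 15/4) = 6*(-35/8) = -105/4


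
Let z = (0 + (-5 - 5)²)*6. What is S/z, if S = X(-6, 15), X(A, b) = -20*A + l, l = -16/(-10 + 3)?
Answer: 107/525 ≈ 0.20381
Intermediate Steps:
l = 16/7 (l = -16/(-7) = -16*(-⅐) = 16/7 ≈ 2.2857)
X(A, b) = 16/7 - 20*A (X(A, b) = -20*A + 16/7 = 16/7 - 20*A)
S = 856/7 (S = 16/7 - 20*(-6) = 16/7 + 120 = 856/7 ≈ 122.29)
z = 600 (z = (0 + (-10)²)*6 = (0 + 100)*6 = 100*6 = 600)
S/z = (856/7)/600 = (856/7)*(1/600) = 107/525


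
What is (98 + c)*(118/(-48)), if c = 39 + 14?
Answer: -8909/24 ≈ -371.21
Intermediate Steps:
c = 53
(98 + c)*(118/(-48)) = (98 + 53)*(118/(-48)) = 151*(118*(-1/48)) = 151*(-59/24) = -8909/24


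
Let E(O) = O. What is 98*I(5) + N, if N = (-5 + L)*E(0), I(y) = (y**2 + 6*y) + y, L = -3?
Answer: 5880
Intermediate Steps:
I(y) = y**2 + 7*y
N = 0 (N = (-5 - 3)*0 = -8*0 = 0)
98*I(5) + N = 98*(5*(7 + 5)) + 0 = 98*(5*12) + 0 = 98*60 + 0 = 5880 + 0 = 5880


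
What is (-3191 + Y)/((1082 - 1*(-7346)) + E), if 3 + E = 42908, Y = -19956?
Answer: -23147/51333 ≈ -0.45092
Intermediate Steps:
E = 42905 (E = -3 + 42908 = 42905)
(-3191 + Y)/((1082 - 1*(-7346)) + E) = (-3191 - 19956)/((1082 - 1*(-7346)) + 42905) = -23147/((1082 + 7346) + 42905) = -23147/(8428 + 42905) = -23147/51333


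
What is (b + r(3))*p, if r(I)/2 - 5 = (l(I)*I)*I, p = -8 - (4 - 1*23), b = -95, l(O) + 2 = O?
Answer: -737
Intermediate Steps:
l(O) = -2 + O
p = 11 (p = -8 - (4 - 23) = -8 - 1*(-19) = -8 + 19 = 11)
r(I) = 10 + 2*I**2*(-2 + I) (r(I) = 10 + 2*(((-2 + I)*I)*I) = 10 + 2*((I*(-2 + I))*I) = 10 + 2*(I**2*(-2 + I)) = 10 + 2*I**2*(-2 + I))
(b + r(3))*p = (-95 + (10 + 2*3**2*(-2 + 3)))*11 = (-95 + (10 + 2*9*1))*11 = (-95 + (10 + 18))*11 = (-95 + 28)*11 = -67*11 = -737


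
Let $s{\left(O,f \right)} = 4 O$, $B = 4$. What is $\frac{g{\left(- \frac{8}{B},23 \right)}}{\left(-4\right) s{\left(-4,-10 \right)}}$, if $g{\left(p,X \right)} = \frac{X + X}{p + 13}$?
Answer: $\frac{23}{352} \approx 0.065341$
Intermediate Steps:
$g{\left(p,X \right)} = \frac{2 X}{13 + p}$
$\frac{g{\left(- \frac{8}{B},23 \right)}}{\left(-4\right) s{\left(-4,-10 \right)}} = \frac{2 \cdot 23 \frac{1}{13 - \frac{8}{4}}}{\left(-4\right) 4 \left(-4\right)} = \frac{2 \cdot 23 \frac{1}{13 - 2}}{\left(-4\right) \left(-16\right)} = \frac{2 \cdot 23 \frac{1}{13 - 2}}{64} = 2 \cdot 23 \cdot \frac{1}{11} \cdot \frac{1}{64} = \frac{46}{11} \cdot \frac{1}{64} = \frac{23}{352}$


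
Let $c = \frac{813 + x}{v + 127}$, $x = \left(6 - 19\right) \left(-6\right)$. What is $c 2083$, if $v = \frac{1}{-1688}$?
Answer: $\frac{3132848664}{214375} \approx 14614.0$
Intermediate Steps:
$v = - \frac{1}{1688} \approx -0.00059242$
$x = 78$ ($x = \left(-13\right) \left(-6\right) = 78$)
$c = \frac{1504008}{214375}$ ($c = \frac{813 + 78}{- \frac{1}{1688} + 127} = \frac{891}{\frac{214375}{1688}} = 891 \cdot \frac{1688}{214375} = \frac{1504008}{214375} \approx 7.0158$)
$c 2083 = \frac{1504008}{214375} \cdot 2083 = \frac{3132848664}{214375}$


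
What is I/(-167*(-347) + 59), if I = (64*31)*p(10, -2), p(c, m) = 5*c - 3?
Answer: 11656/7251 ≈ 1.6075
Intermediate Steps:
p(c, m) = -3 + 5*c
I = 93248 (I = (64*31)*(-3 + 5*10) = 1984*(-3 + 50) = 1984*47 = 93248)
I/(-167*(-347) + 59) = 93248/(-167*(-347) + 59) = 93248/(57949 + 59) = 93248/58008 = 93248*(1/58008) = 11656/7251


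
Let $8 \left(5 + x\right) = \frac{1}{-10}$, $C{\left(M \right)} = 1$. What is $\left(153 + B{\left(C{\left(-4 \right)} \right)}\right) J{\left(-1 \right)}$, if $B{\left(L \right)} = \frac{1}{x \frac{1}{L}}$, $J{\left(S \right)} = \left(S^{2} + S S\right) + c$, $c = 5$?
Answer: $\frac{428911}{401} \approx 1069.6$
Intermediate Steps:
$x = - \frac{401}{80}$ ($x = -5 + \frac{1}{8 \left(-10\right)} = -5 + \frac{1}{8} \left(- \frac{1}{10}\right) = -5 - \frac{1}{80} = - \frac{401}{80} \approx -5.0125$)
$J{\left(S \right)} = 5 + 2 S^{2}$ ($J{\left(S \right)} = \left(S^{2} + S S\right) + 5 = \left(S^{2} + S^{2}\right) + 5 = 2 S^{2} + 5 = 5 + 2 S^{2}$)
$B{\left(L \right)} = - \frac{80 L}{401}$ ($B{\left(L \right)} = \frac{1}{\left(- \frac{401}{80}\right) \frac{1}{L}} = - \frac{80 L}{401}$)
$\left(153 + B{\left(C{\left(-4 \right)} \right)}\right) J{\left(-1 \right)} = \left(153 - \frac{80}{401}\right) \left(5 + 2 \left(-1\right)^{2}\right) = \left(153 - \frac{80}{401}\right) \left(5 + 2 \cdot 1\right) = \frac{61273 \left(5 + 2\right)}{401} = \frac{61273}{401} \cdot 7 = \frac{428911}{401}$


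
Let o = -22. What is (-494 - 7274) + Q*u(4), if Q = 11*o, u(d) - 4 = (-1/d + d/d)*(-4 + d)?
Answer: -8736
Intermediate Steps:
u(d) = 4 + (1 - 1/d)*(-4 + d) (u(d) = 4 + (-1/d + d/d)*(-4 + d) = 4 + (-1/d + 1)*(-4 + d) = 4 + (1 - 1/d)*(-4 + d))
Q = -242 (Q = 11*(-22) = -242)
(-494 - 7274) + Q*u(4) = (-494 - 7274) - 242*(-1 + 4 + 4/4) = -7768 - 242*(-1 + 4 + 4*(¼)) = -7768 - 242*(-1 + 4 + 1) = -7768 - 242*4 = -7768 - 968 = -8736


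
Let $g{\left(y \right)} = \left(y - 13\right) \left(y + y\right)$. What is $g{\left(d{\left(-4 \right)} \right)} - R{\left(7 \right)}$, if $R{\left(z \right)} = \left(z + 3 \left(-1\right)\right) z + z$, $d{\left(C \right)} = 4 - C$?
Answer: $-115$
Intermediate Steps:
$g{\left(y \right)} = 2 y \left(-13 + y\right)$ ($g{\left(y \right)} = \left(-13 + y\right) 2 y = 2 y \left(-13 + y\right)$)
$R{\left(z \right)} = z + z \left(-3 + z\right)$ ($R{\left(z \right)} = \left(z - 3\right) z + z = \left(-3 + z\right) z + z = z \left(-3 + z\right) + z = z + z \left(-3 + z\right)$)
$g{\left(d{\left(-4 \right)} \right)} - R{\left(7 \right)} = 2 \left(4 - -4\right) \left(-13 + \left(4 - -4\right)\right) - 7 \left(-2 + 7\right) = 2 \left(4 + 4\right) \left(-13 + \left(4 + 4\right)\right) - 7 \cdot 5 = 2 \cdot 8 \left(-13 + 8\right) - 35 = 2 \cdot 8 \left(-5\right) - 35 = -80 - 35 = -115$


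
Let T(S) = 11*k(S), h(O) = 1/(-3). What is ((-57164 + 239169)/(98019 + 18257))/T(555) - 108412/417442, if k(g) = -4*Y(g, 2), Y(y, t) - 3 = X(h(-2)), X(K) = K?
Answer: -2332570410127/8542773534592 ≈ -0.27305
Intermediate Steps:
h(O) = -⅓
Y(y, t) = 8/3 (Y(y, t) = 3 - ⅓ = 8/3)
k(g) = -32/3 (k(g) = -4*8/3 = -32/3)
T(S) = -352/3 (T(S) = 11*(-32/3) = -352/3)
((-57164 + 239169)/(98019 + 18257))/T(555) - 108412/417442 = ((-57164 + 239169)/(98019 + 18257))/(-352/3) - 108412/417442 = (182005/116276)*(-3/352) - 108412*1/417442 = (182005*(1/116276))*(-3/352) - 54206/208721 = (182005/116276)*(-3/352) - 54206/208721 = -546015/40929152 - 54206/208721 = -2332570410127/8542773534592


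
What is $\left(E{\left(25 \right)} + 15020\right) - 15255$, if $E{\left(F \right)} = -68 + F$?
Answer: $-278$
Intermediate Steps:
$\left(E{\left(25 \right)} + 15020\right) - 15255 = \left(\left(-68 + 25\right) + 15020\right) - 15255 = \left(-43 + 15020\right) - 15255 = 14977 - 15255 = -278$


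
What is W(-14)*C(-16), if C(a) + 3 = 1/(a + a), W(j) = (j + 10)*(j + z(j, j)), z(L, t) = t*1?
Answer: -679/2 ≈ -339.50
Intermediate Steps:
z(L, t) = t
W(j) = 2*j*(10 + j) (W(j) = (j + 10)*(j + j) = (10 + j)*(2*j) = 2*j*(10 + j))
C(a) = -3 + 1/(2*a) (C(a) = -3 + 1/(a + a) = -3 + 1/(2*a))
W(-14)*C(-16) = (2*(-14)*(10 - 14))*(-3 + (½)/(-16)) = (2*(-14)*(-4))*(-3 + (½)*(-1/16)) = 112*(-3 - 1/32) = 112*(-97/32) = -679/2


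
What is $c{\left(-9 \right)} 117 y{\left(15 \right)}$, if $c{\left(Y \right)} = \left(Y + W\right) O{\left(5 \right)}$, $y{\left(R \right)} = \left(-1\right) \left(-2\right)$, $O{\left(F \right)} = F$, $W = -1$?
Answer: $-11700$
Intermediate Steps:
$y{\left(R \right)} = 2$
$c{\left(Y \right)} = -5 + 5 Y$ ($c{\left(Y \right)} = \left(Y - 1\right) 5 = \left(-1 + Y\right) 5 = -5 + 5 Y$)
$c{\left(-9 \right)} 117 y{\left(15 \right)} = \left(-5 + 5 \left(-9\right)\right) 117 \cdot 2 = \left(-5 - 45\right) 117 \cdot 2 = \left(-50\right) 117 \cdot 2 = \left(-5850\right) 2 = -11700$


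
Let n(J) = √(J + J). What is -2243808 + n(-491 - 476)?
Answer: -2243808 + I*√1934 ≈ -2.2438e+6 + 43.977*I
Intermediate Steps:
n(J) = √2*√J (n(J) = √(2*J) = √2*√J)
-2243808 + n(-491 - 476) = -2243808 + √2*√(-491 - 476) = -2243808 + √2*√(-967) = -2243808 + √2*(I*√967) = -2243808 + I*√1934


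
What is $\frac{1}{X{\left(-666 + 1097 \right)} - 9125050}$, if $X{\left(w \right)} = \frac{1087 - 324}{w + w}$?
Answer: $- \frac{862}{7865792337} \approx -1.0959 \cdot 10^{-7}$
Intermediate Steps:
$X{\left(w \right)} = \frac{763}{2 w}$
$\frac{1}{X{\left(-666 + 1097 \right)} - 9125050} = \frac{1}{\frac{763}{2 \left(-666 + 1097\right)} - 9125050} = \frac{1}{\frac{763}{2 \cdot 431} - 9125050} = \frac{1}{\frac{763}{2} \cdot \frac{1}{431} - 9125050} = \frac{1}{\frac{763}{862} - 9125050} = \frac{1}{- \frac{7865792337}{862}} = - \frac{862}{7865792337}$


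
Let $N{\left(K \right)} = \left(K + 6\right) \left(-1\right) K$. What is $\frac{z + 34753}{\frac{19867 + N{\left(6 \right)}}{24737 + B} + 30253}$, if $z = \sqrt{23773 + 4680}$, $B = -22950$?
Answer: $\frac{62103611}{54081906} + \frac{1787 \sqrt{28453}}{54081906} \approx 1.1539$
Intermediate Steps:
$N{\left(K \right)} = K \left(-6 - K\right)$ ($N{\left(K \right)} = \left(6 + K\right) \left(-1\right) K = \left(-6 - K\right) K = K \left(-6 - K\right)$)
$z = \sqrt{28453} \approx 168.68$
$\frac{z + 34753}{\frac{19867 + N{\left(6 \right)}}{24737 + B} + 30253} = \frac{\sqrt{28453} + 34753}{\frac{19867 - 6 \left(6 + 6\right)}{24737 - 22950} + 30253} = \frac{34753 + \sqrt{28453}}{\frac{19867 - 6 \cdot 12}{1787} + 30253} = \frac{34753 + \sqrt{28453}}{\left(19867 - 72\right) \frac{1}{1787} + 30253} = \frac{34753 + \sqrt{28453}}{19795 \cdot \frac{1}{1787} + 30253} = \frac{34753 + \sqrt{28453}}{\frac{19795}{1787} + 30253} = \frac{34753 + \sqrt{28453}}{\frac{54081906}{1787}} = \left(34753 + \sqrt{28453}\right) \frac{1787}{54081906} = \frac{62103611}{54081906} + \frac{1787 \sqrt{28453}}{54081906}$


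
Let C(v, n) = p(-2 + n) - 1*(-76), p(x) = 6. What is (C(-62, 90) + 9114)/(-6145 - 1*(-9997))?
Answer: 2299/963 ≈ 2.3873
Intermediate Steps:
C(v, n) = 82 (C(v, n) = 6 - 1*(-76) = 6 + 76 = 82)
(C(-62, 90) + 9114)/(-6145 - 1*(-9997)) = (82 + 9114)/(-6145 - 1*(-9997)) = 9196/(-6145 + 9997) = 9196/3852 = 9196*(1/3852) = 2299/963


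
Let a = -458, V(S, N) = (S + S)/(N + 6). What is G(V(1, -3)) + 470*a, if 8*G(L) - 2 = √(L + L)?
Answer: -861039/4 + √3/12 ≈ -2.1526e+5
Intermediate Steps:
V(S, N) = 2*S/(6 + N) (V(S, N) = (2*S)/(6 + N) = 2*S/(6 + N))
G(L) = ¼ + √2*√L/8 (G(L) = ¼ + √(L + L)/8 = ¼ + √(2*L)/8 = ¼ + (√2*√L)/8 = ¼ + √2*√L/8)
G(V(1, -3)) + 470*a = (¼ + √2*√(2*1/(6 - 3))/8) + 470*(-458) = (¼ + √2*√(2*1/3)/8) - 215260 = (¼ + √2*√(2*1*(⅓))/8) - 215260 = (¼ + √2*√(⅔)/8) - 215260 = (¼ + √2*(√6/3)/8) - 215260 = (¼ + √3/12) - 215260 = -861039/4 + √3/12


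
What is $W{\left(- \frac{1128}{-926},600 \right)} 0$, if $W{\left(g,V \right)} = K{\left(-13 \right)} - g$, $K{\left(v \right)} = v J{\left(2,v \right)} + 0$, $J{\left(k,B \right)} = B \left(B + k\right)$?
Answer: $0$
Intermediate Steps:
$K{\left(v \right)} = v^{2} \left(2 + v\right)$ ($K{\left(v \right)} = v v \left(v + 2\right) + 0 = v v \left(2 + v\right) + 0 = v^{2} \left(2 + v\right) + 0 = v^{2} \left(2 + v\right)$)
$W{\left(g,V \right)} = -1859 - g$ ($W{\left(g,V \right)} = \left(-13\right)^{2} \left(2 - 13\right) - g = 169 \left(-11\right) - g = -1859 - g$)
$W{\left(- \frac{1128}{-926},600 \right)} 0 = \left(-1859 - - \frac{1128}{-926}\right) 0 = \left(-1859 - \left(-1128\right) \left(- \frac{1}{926}\right)\right) 0 = \left(-1859 - \frac{564}{463}\right) 0 = \left(- \frac{861281}{463}\right) 0 = 0$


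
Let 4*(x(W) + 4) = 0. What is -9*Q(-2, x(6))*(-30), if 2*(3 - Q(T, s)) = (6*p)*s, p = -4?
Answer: -12150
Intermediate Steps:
x(W) = -4 (x(W) = -4 + (1/4)*0 = -4 + 0 = -4)
Q(T, s) = 3 + 12*s (Q(T, s) = 3 - 6*(-4)*s/2 = 3 - (-12)*s = 3 + 12*s)
-9*Q(-2, x(6))*(-30) = -9*(3 + 12*(-4))*(-30) = -9*(3 - 48)*(-30) = -9*(-45)*(-30) = 405*(-30) = -12150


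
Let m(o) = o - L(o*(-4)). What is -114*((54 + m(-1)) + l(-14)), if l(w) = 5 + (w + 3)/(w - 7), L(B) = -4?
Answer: -49894/7 ≈ -7127.7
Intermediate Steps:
m(o) = 4 + o (m(o) = o - 1*(-4) = o + 4 = 4 + o)
l(w) = 5 + (3 + w)/(-7 + w)
-114*((54 + m(-1)) + l(-14)) = -114*((54 + (4 - 1)) + 2*(-16 + 3*(-14))/(-7 - 14)) = -114*((54 + 3) + 2*(-16 - 42)/(-21)) = -114*(57 + 2*(-1/21)*(-58)) = -114*(57 + 116/21) = -114*1313/21 = -49894/7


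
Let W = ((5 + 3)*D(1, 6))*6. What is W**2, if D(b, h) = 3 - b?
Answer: 9216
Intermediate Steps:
W = 96 (W = ((5 + 3)*(3 - 1*1))*6 = (8*(3 - 1))*6 = (8*2)*6 = 16*6 = 96)
W**2 = 96**2 = 9216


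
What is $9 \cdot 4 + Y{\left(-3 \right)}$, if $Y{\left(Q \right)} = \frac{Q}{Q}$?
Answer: $37$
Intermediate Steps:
$Y{\left(Q \right)} = 1$
$9 \cdot 4 + Y{\left(-3 \right)} = 9 \cdot 4 + 1 = 36 + 1 = 37$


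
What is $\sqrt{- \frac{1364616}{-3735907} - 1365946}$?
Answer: $\frac{i \sqrt{389071525382448658}}{533701} \approx 1168.7 i$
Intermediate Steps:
$\sqrt{- \frac{1364616}{-3735907} - 1365946} = \sqrt{\left(-1364616\right) \left(- \frac{1}{3735907}\right) - 1365946} = \sqrt{\frac{1364616}{3735907} - 1365946} = \sqrt{- \frac{5103045858406}{3735907}} = \frac{i \sqrt{389071525382448658}}{533701}$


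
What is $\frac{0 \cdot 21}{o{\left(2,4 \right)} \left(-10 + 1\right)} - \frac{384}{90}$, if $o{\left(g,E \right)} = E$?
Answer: $- \frac{64}{15} \approx -4.2667$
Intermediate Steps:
$\frac{0 \cdot 21}{o{\left(2,4 \right)} \left(-10 + 1\right)} - \frac{384}{90} = \frac{0 \cdot 21}{4 \left(-10 + 1\right)} - \frac{384}{90} = \frac{0}{4 \left(-9\right)} - \frac{64}{15} = \frac{0}{-36} - \frac{64}{15} = 0 \left(- \frac{1}{36}\right) - \frac{64}{15} = 0 - \frac{64}{15} = - \frac{64}{15}$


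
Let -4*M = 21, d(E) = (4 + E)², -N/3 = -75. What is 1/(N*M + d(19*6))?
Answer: 4/50971 ≈ 7.8476e-5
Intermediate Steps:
N = 225 (N = -3*(-75) = 225)
M = -21/4 (M = -¼*21 = -21/4 ≈ -5.2500)
1/(N*M + d(19*6)) = 1/(225*(-21/4) + (4 + 19*6)²) = 1/(-4725/4 + (4 + 114)²) = 1/(-4725/4 + 118²) = 1/(-4725/4 + 13924) = 1/(50971/4) = 4/50971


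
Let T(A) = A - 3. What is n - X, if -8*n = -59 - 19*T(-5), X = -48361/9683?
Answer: -513631/77464 ≈ -6.6306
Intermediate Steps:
T(A) = -3 + A
X = -48361/9683 (X = -48361*1/9683 = -48361/9683 ≈ -4.9944)
n = -93/8 (n = -(-59 - 19*(-3 - 5))/8 = -(-59 - 19*(-8))/8 = -(-59 + 152)/8 = -⅛*93 = -93/8 ≈ -11.625)
n - X = -93/8 - 1*(-48361/9683) = -93/8 + 48361/9683 = -513631/77464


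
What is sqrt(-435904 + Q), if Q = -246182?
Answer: I*sqrt(682086) ≈ 825.88*I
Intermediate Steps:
sqrt(-435904 + Q) = sqrt(-435904 - 246182) = sqrt(-682086) = I*sqrt(682086)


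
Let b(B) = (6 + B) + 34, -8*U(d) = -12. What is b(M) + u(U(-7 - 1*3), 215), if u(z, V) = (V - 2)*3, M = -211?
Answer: 468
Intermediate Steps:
U(d) = 3/2 (U(d) = -⅛*(-12) = 3/2)
b(B) = 40 + B
u(z, V) = -6 + 3*V (u(z, V) = (-2 + V)*3 = -6 + 3*V)
b(M) + u(U(-7 - 1*3), 215) = (40 - 211) + (-6 + 3*215) = -171 + (-6 + 645) = -171 + 639 = 468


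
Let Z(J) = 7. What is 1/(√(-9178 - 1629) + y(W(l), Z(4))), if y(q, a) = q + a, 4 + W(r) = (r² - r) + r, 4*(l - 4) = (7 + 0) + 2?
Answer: 10768/3219521 - 256*I*√10807/3219521 ≈ 0.0033446 - 0.0082661*I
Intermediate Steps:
l = 25/4 (l = 4 + ((7 + 0) + 2)/4 = 4 + (7 + 2)/4 = 4 + (¼)*9 = 4 + 9/4 = 25/4 ≈ 6.2500)
W(r) = -4 + r² (W(r) = -4 + ((r² - r) + r) = -4 + r²)
y(q, a) = a + q
1/(√(-9178 - 1629) + y(W(l), Z(4))) = 1/(√(-9178 - 1629) + (7 + (-4 + (25/4)²))) = 1/(√(-10807) + (7 + (-4 + 625/16))) = 1/(I*√10807 + (7 + 561/16)) = 1/(I*√10807 + 673/16) = 1/(673/16 + I*√10807)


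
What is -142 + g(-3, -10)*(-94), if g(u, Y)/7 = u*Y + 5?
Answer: -23172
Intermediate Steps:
g(u, Y) = 35 + 7*Y*u (g(u, Y) = 7*(u*Y + 5) = 7*(Y*u + 5) = 7*(5 + Y*u) = 35 + 7*Y*u)
-142 + g(-3, -10)*(-94) = -142 + (35 + 7*(-10)*(-3))*(-94) = -142 + (35 + 210)*(-94) = -142 + 245*(-94) = -142 - 23030 = -23172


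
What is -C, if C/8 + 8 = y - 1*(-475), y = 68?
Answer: -4280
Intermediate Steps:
C = 4280 (C = -64 + 8*(68 - 1*(-475)) = -64 + 8*(68 + 475) = -64 + 8*543 = -64 + 4344 = 4280)
-C = -1*4280 = -4280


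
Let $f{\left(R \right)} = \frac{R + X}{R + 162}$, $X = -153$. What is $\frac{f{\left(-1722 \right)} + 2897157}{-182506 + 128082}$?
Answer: $- \frac{301304453}{5660096} \approx -53.233$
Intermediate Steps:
$f{\left(R \right)} = \frac{-153 + R}{162 + R}$ ($f{\left(R \right)} = \frac{R - 153}{R + 162} = \frac{-153 + R}{162 + R}$)
$\frac{f{\left(-1722 \right)} + 2897157}{-182506 + 128082} = \frac{\frac{-153 - 1722}{162 - 1722} + 2897157}{-182506 + 128082} = \frac{\frac{1}{-1560} \left(-1875\right) + 2897157}{-54424} = \left(\left(- \frac{1}{1560}\right) \left(-1875\right) + 2897157\right) \left(- \frac{1}{54424}\right) = \left(\frac{125}{104} + 2897157\right) \left(- \frac{1}{54424}\right) = \frac{301304453}{104} \left(- \frac{1}{54424}\right) = - \frac{301304453}{5660096}$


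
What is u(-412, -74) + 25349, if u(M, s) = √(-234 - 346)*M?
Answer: 25349 - 824*I*√145 ≈ 25349.0 - 9922.3*I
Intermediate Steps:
u(M, s) = 2*I*M*√145 (u(M, s) = √(-580)*M = (2*I*√145)*M = 2*I*M*√145)
u(-412, -74) + 25349 = 2*I*(-412)*√145 + 25349 = -824*I*√145 + 25349 = 25349 - 824*I*√145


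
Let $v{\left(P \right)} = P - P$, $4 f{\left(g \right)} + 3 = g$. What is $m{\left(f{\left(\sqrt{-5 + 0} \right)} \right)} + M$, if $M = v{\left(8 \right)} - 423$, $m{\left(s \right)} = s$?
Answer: $- \frac{1695}{4} + \frac{i \sqrt{5}}{4} \approx -423.75 + 0.55902 i$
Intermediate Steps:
$f{\left(g \right)} = - \frac{3}{4} + \frac{g}{4}$
$v{\left(P \right)} = 0$
$M = -423$ ($M = 0 - 423 = -423$)
$m{\left(f{\left(\sqrt{-5 + 0} \right)} \right)} + M = \left(- \frac{3}{4} + \frac{\sqrt{-5 + 0}}{4}\right) - 423 = \left(- \frac{3}{4} + \frac{\sqrt{-5}}{4}\right) - 423 = \left(- \frac{3}{4} + \frac{i \sqrt{5}}{4}\right) - 423 = - \frac{1695}{4} + \frac{i \sqrt{5}}{4}$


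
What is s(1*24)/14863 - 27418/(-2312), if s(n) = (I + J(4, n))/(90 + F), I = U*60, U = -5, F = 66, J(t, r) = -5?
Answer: 1986607417/167520873 ≈ 11.859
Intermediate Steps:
I = -300 (I = -5*60 = -300)
s(n) = -305/156 (s(n) = (-300 - 5)/(90 + 66) = -305/156)
s(1*24)/14863 - 27418/(-2312) = -305/156/14863 - 27418/(-2312) = -305/156*1/14863 - 27418*(-1/2312) = -305/2318628 + 13709/1156 = 1986607417/167520873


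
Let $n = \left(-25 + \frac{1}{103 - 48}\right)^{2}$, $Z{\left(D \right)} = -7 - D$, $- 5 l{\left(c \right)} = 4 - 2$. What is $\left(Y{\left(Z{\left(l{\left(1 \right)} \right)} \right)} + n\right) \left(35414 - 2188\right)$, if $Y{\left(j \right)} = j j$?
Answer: $\frac{13420944954}{605} \approx 2.2183 \cdot 10^{7}$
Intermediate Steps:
$l{\left(c \right)} = - \frac{2}{5}$ ($l{\left(c \right)} = - \frac{4 - 2}{5} = \left(- \frac{1}{5}\right) 2 = - \frac{2}{5}$)
$Y{\left(j \right)} = j^{2}$
$n = \frac{1887876}{3025}$ ($n = \left(-25 + \frac{1}{55}\right)^{2} = \left(- \frac{1374}{55}\right)^{2} = \frac{1887876}{3025} \approx 624.09$)
$\left(Y{\left(Z{\left(l{\left(1 \right)} \right)} \right)} + n\right) \left(35414 - 2188\right) = \left(\left(-7 - - \frac{2}{5}\right)^{2} + \frac{1887876}{3025}\right) \left(35414 - 2188\right) = \left(\left(-7 + \frac{2}{5}\right)^{2} + \frac{1887876}{3025}\right) 33226 = \left(\left(- \frac{33}{5}\right)^{2} + \frac{1887876}{3025}\right) 33226 = \left(\frac{1089}{25} + \frac{1887876}{3025}\right) 33226 = \frac{403929}{605} \cdot 33226 = \frac{13420944954}{605}$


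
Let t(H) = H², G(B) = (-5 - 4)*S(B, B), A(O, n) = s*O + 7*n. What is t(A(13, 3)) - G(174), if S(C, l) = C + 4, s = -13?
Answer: 23506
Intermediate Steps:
A(O, n) = -13*O + 7*n
S(C, l) = 4 + C
G(B) = -36 - 9*B (G(B) = (-5 - 4)*(4 + B) = -9*(4 + B) = -36 - 9*B)
t(A(13, 3)) - G(174) = (-13*13 + 7*3)² - (-36 - 9*174) = (-169 + 21)² - (-36 - 1566) = (-148)² - 1*(-1602) = 21904 + 1602 = 23506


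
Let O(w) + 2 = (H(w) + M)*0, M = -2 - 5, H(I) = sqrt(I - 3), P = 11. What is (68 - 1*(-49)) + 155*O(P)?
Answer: -193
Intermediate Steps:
H(I) = sqrt(-3 + I)
M = -7
O(w) = -2 (O(w) = -2 + (sqrt(-3 + w) - 7)*0 = -2 + (-7 + sqrt(-3 + w))*0 = -2 + 0 = -2)
(68 - 1*(-49)) + 155*O(P) = (68 - 1*(-49)) + 155*(-2) = (68 + 49) - 310 = 117 - 310 = -193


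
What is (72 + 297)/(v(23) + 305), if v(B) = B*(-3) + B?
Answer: 369/259 ≈ 1.4247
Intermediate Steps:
v(B) = -2*B (v(B) = -3*B + B = -2*B)
(72 + 297)/(v(23) + 305) = (72 + 297)/(-2*23 + 305) = 369/(-46 + 305) = 369/259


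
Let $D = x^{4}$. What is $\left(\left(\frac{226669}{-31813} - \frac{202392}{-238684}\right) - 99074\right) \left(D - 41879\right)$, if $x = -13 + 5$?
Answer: $\frac{7106431796756560341}{1898313523} \approx 3.7436 \cdot 10^{9}$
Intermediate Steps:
$x = -8$
$D = 4096$ ($D = \left(-8\right)^{4} = 4096$)
$\left(\left(\frac{226669}{-31813} - \frac{202392}{-238684}\right) - 99074\right) \left(D - 41879\right) = \left(\left(\frac{226669}{-31813} - \frac{202392}{-238684}\right) - 99074\right) \left(4096 - 41879\right) = \left(\left(226669 \left(- \frac{1}{31813}\right) - - \frac{50598}{59671}\right) - 99074\right) \left(-37783\right) = \left(\left(- \frac{226669}{31813} + \frac{50598}{59671}\right) - 99074\right) \left(-37783\right) = \left(- \frac{11915891725}{1898313523} - 99074\right) \left(-37783\right) = \left(- \frac{188085429869427}{1898313523}\right) \left(-37783\right) = \frac{7106431796756560341}{1898313523}$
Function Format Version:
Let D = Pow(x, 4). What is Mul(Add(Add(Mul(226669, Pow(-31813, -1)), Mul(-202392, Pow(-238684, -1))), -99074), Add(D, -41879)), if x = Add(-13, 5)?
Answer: Rational(7106431796756560341, 1898313523) ≈ 3.7436e+9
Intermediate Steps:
x = -8
D = 4096 (D = Pow(-8, 4) = 4096)
Mul(Add(Add(Mul(226669, Pow(-31813, -1)), Mul(-202392, Pow(-238684, -1))), -99074), Add(D, -41879)) = Mul(Add(Add(Mul(226669, Pow(-31813, -1)), Mul(-202392, Pow(-238684, -1))), -99074), Add(4096, -41879)) = Mul(Add(Add(Mul(226669, Rational(-1, 31813)), Mul(-202392, Rational(-1, 238684))), -99074), -37783) = Mul(Add(Add(Rational(-226669, 31813), Rational(50598, 59671)), -99074), -37783) = Mul(Add(Rational(-11915891725, 1898313523), -99074), -37783) = Mul(Rational(-188085429869427, 1898313523), -37783) = Rational(7106431796756560341, 1898313523)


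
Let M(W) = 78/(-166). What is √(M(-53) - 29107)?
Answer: 4*I*√12532585/83 ≈ 170.61*I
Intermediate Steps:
M(W) = -39/83 (M(W) = 78*(-1/166) = -39/83)
√(M(-53) - 29107) = √(-39/83 - 29107) = √(-2415920/83) = 4*I*√12532585/83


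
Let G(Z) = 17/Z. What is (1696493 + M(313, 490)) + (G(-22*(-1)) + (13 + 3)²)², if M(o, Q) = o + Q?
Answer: 853402465/484 ≈ 1.7632e+6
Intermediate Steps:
M(o, Q) = Q + o
(1696493 + M(313, 490)) + (G(-22*(-1)) + (13 + 3)²)² = (1696493 + (490 + 313)) + (17/((-22*(-1))) + (13 + 3)²)² = (1696493 + 803) + (17/22 + 16²)² = 1697296 + (17*(1/22) + 256)² = 1697296 + (17/22 + 256)² = 1697296 + (5649/22)² = 1697296 + 31911201/484 = 853402465/484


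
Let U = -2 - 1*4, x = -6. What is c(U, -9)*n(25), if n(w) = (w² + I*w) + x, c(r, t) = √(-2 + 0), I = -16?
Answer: 219*I*√2 ≈ 309.71*I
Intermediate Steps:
U = -6 (U = -2 - 4 = -6)
c(r, t) = I*√2 (c(r, t) = √(-2) = I*√2)
n(w) = -6 + w² - 16*w (n(w) = (w² - 16*w) - 6 = -6 + w² - 16*w)
c(U, -9)*n(25) = (I*√2)*(-6 + 25² - 16*25) = (I*√2)*(-6 + 625 - 400) = (I*√2)*219 = 219*I*√2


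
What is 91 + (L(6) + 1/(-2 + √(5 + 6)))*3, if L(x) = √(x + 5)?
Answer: 643/7 + 24*√11/7 ≈ 103.23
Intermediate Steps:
L(x) = √(5 + x)
91 + (L(6) + 1/(-2 + √(5 + 6)))*3 = 91 + (√(5 + 6) + 1/(-2 + √(5 + 6)))*3 = 91 + (√11 + 1/(-2 + √11))*3 = 91 + (3*√11 + 3/(-2 + √11)) = 91 + 3*√11 + 3/(-2 + √11)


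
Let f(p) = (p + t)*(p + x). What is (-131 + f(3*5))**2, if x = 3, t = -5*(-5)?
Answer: 346921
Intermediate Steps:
t = 25
f(p) = (3 + p)*(25 + p) (f(p) = (p + 25)*(p + 3) = (25 + p)*(3 + p) = (3 + p)*(25 + p))
(-131 + f(3*5))**2 = (-131 + (75 + (3*5)**2 + 28*(3*5)))**2 = (-131 + (75 + 15**2 + 28*15))**2 = (-131 + (75 + 225 + 420))**2 = (-131 + 720)**2 = 589**2 = 346921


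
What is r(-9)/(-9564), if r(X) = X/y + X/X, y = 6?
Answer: 1/19128 ≈ 5.2279e-5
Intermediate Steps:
r(X) = 1 + X/6 (r(X) = X/6 + X/X = X*(⅙) + 1 = X/6 + 1 = 1 + X/6)
r(-9)/(-9564) = (1 + (⅙)*(-9))/(-9564) = (1 - 3/2)*(-1/9564) = -½*(-1/9564) = 1/19128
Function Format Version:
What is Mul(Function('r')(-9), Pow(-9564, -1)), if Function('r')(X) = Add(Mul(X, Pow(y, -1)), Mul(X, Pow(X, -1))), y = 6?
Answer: Rational(1, 19128) ≈ 5.2279e-5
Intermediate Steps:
Function('r')(X) = Add(1, Mul(Rational(1, 6), X)) (Function('r')(X) = Add(Mul(X, Pow(6, -1)), Mul(X, Pow(X, -1))) = Add(Mul(X, Rational(1, 6)), 1) = Add(Mul(Rational(1, 6), X), 1) = Add(1, Mul(Rational(1, 6), X)))
Mul(Function('r')(-9), Pow(-9564, -1)) = Mul(Add(1, Mul(Rational(1, 6), -9)), Pow(-9564, -1)) = Mul(Add(1, Rational(-3, 2)), Rational(-1, 9564)) = Mul(Rational(-1, 2), Rational(-1, 9564)) = Rational(1, 19128)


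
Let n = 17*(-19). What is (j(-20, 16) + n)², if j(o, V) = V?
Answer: 94249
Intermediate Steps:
n = -323
(j(-20, 16) + n)² = (16 - 323)² = (-307)² = 94249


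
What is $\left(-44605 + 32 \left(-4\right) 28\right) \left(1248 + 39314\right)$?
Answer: $-1954642218$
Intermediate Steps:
$\left(-44605 + 32 \left(-4\right) 28\right) \left(1248 + 39314\right) = \left(-44605 - 3584\right) 40562 = \left(-48189\right) 40562 = -1954642218$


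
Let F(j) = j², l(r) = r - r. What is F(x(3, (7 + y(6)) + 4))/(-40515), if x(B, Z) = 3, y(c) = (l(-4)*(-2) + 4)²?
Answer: -3/13505 ≈ -0.00022214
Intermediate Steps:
l(r) = 0
y(c) = 16 (y(c) = (0*(-2) + 4)² = (0 + 4)² = 4² = 16)
F(x(3, (7 + y(6)) + 4))/(-40515) = 3²/(-40515) = 9*(-1/40515) = -3/13505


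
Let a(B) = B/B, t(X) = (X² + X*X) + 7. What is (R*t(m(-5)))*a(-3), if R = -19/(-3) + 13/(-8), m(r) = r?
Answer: 2147/8 ≈ 268.38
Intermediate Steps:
R = 113/24 (R = -19*(-⅓) + 13*(-⅛) = 19/3 - 13/8 = 113/24 ≈ 4.7083)
t(X) = 7 + 2*X² (t(X) = (X² + X²) + 7 = 2*X² + 7 = 7 + 2*X²)
a(B) = 1
(R*t(m(-5)))*a(-3) = (113*(7 + 2*(-5)²)/24)*1 = (113*(7 + 2*25)/24)*1 = (113*(7 + 50)/24)*1 = ((113/24)*57)*1 = (2147/8)*1 = 2147/8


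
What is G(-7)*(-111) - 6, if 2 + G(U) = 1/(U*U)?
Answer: 10473/49 ≈ 213.73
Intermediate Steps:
G(U) = -2 + U⁻² (G(U) = -2 + 1/(U*U) = -2 + U⁻²)
G(-7)*(-111) - 6 = (-2 + (-7)⁻²)*(-111) - 6 = (-2 + 1/49)*(-111) - 6 = -97/49*(-111) - 6 = 10767/49 - 6 = 10473/49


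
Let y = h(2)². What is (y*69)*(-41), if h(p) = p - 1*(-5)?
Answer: -138621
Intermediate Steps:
h(p) = 5 + p (h(p) = p + 5 = 5 + p)
y = 49 (y = (5 + 2)² = 7² = 49)
(y*69)*(-41) = (49*69)*(-41) = 3381*(-41) = -138621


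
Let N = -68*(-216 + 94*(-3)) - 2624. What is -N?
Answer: -31240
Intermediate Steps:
N = 31240 (N = -68*(-216 - 282) - 2624 = -68*(-498) - 2624 = 33864 - 2624 = 31240)
-N = -1*31240 = -31240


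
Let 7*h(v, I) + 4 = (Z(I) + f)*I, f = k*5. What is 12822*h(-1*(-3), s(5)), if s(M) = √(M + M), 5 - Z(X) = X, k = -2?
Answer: -25644 - 64110*√10/7 ≈ -54606.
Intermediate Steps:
Z(X) = 5 - X
s(M) = √2*√M (s(M) = √(2*M) = √2*√M)
f = -10 (f = -2*5 = -10)
h(v, I) = -4/7 + I*(-5 - I)/7 (h(v, I) = -4/7 + (((5 - I) - 10)*I)/7 = -4/7 + ((-5 - I)*I)/7 = -4/7 + (I*(-5 - I))/7 = -4/7 + I*(-5 - I)/7)
12822*h(-1*(-3), s(5)) = 12822*(-4/7 - 5*√2*√5/7 - (√2*√5)²/7) = 12822*(-4/7 - 5*√10/7 - (√10)²/7) = 12822*(-4/7 - 5*√10/7 - ⅐*10) = 12822*(-4/7 - 5*√10/7 - 10/7) = 12822*(-2 - 5*√10/7) = -25644 - 64110*√10/7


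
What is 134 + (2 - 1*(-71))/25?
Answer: 3423/25 ≈ 136.92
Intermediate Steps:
134 + (2 - 1*(-71))/25 = 134 + (2 + 71)*(1/25) = 134 + 73*(1/25) = 134 + 73/25 = 3423/25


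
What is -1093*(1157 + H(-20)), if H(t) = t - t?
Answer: -1264601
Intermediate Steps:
H(t) = 0
-1093*(1157 + H(-20)) = -1093*(1157 + 0) = -1093*1157 = -1264601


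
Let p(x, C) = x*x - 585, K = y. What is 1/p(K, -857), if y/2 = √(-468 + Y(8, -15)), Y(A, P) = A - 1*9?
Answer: -1/2461 ≈ -0.00040634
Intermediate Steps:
Y(A, P) = -9 + A (Y(A, P) = A - 9 = -9 + A)
y = 2*I*√469 (y = 2*√(-468 + (-9 + 8)) = 2*√(-468 - 1) = 2*√(-469) = 2*(I*√469) = 2*I*√469 ≈ 43.313*I)
K = 2*I*√469 ≈ 43.313*I
p(x, C) = -585 + x² (p(x, C) = x² - 585 = -585 + x²)
1/p(K, -857) = 1/(-585 + (2*I*√469)²) = 1/(-585 - 1876) = 1/(-2461) = -1/2461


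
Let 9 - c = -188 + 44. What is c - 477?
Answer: -324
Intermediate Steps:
c = 153 (c = 9 - (-188 + 44) = 9 - 1*(-144) = 9 + 144 = 153)
c - 477 = 153 - 477 = -324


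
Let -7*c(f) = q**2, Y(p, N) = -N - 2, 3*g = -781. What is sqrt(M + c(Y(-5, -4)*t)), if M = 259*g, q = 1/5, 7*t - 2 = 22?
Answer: 2*I*sqrt(185843847)/105 ≈ 259.67*I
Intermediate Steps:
t = 24/7 (t = 2/7 + (1/7)*22 = 2/7 + 22/7 = 24/7 ≈ 3.4286)
g = -781/3 (g = (1/3)*(-781) = -781/3 ≈ -260.33)
q = 1/5 ≈ 0.20000
Y(p, N) = -2 - N
c(f) = -1/175 (c(f) = -(1/5)**2/7 = -1/7*1/25 = -1/175)
M = -202279/3 (M = 259*(-781/3) = -202279/3 ≈ -67426.)
sqrt(M + c(Y(-5, -4)*t)) = sqrt(-202279/3 - 1/175) = sqrt(-35398828/525) = 2*I*sqrt(185843847)/105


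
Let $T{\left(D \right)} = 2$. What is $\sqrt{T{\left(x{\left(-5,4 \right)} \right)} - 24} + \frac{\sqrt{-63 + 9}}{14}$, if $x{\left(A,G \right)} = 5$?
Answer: $i \left(\sqrt{22} + \frac{3 \sqrt{6}}{14}\right) \approx 5.2153 i$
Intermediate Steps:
$\sqrt{T{\left(x{\left(-5,4 \right)} \right)} - 24} + \frac{\sqrt{-63 + 9}}{14} = \sqrt{2 - 24} + \frac{\sqrt{-63 + 9}}{14} = \sqrt{-22} + \sqrt{-54} \cdot \frac{1}{14} = i \sqrt{22} + 3 i \sqrt{6} \cdot \frac{1}{14} = i \sqrt{22} + \frac{3 i \sqrt{6}}{14}$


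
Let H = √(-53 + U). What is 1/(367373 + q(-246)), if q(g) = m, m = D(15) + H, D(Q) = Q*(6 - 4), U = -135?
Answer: 367403/134984964597 - 2*I*√47/134984964597 ≈ 2.7218e-6 - 1.0158e-10*I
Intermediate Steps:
H = 2*I*√47 (H = √(-53 - 135) = √(-188) = 2*I*√47 ≈ 13.711*I)
D(Q) = 2*Q (D(Q) = Q*2 = 2*Q)
m = 30 + 2*I*√47 (m = 2*15 + 2*I*√47 = 30 + 2*I*√47 ≈ 30.0 + 13.711*I)
q(g) = 30 + 2*I*√47
1/(367373 + q(-246)) = 1/(367373 + (30 + 2*I*√47)) = 1/(367403 + 2*I*√47)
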